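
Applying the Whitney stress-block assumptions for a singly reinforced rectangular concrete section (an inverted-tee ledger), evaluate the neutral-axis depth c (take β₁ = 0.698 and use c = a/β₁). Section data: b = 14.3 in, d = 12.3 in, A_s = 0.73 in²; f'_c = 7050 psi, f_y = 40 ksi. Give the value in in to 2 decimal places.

c ≈ 0.49 in

T = A_s f_y = 0.73 × 40 = 29.2 kips.
a = T/(0.85 f'_c b) = 29.2/(0.85 × 7.05 × 14.3) = 0.3408 in.
With β₁ = 0.698, c = a/β₁ = 0.3408/0.698 = 0.49 in.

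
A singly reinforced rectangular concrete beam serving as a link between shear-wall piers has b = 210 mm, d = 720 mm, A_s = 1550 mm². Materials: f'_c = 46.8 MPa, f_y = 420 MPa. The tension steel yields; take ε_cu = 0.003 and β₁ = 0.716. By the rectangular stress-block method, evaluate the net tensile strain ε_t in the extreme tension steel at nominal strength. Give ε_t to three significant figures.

ε_t ≈ 0.0168

a = A_s f_y/(0.85 f'_c b) = 77.93 mm.
β₁ = 0.716, so c = a/β₁ = 77.93/0.716 = 108.84 mm.
From the linear strain diagram with ε_cu = 0.003: ε_t = 0.003 (d − c)/c = 0.003 × (720 − 108.84)/108.84 = 0.0168.
Since ε_t ≥ 0.005, the section is tension-controlled.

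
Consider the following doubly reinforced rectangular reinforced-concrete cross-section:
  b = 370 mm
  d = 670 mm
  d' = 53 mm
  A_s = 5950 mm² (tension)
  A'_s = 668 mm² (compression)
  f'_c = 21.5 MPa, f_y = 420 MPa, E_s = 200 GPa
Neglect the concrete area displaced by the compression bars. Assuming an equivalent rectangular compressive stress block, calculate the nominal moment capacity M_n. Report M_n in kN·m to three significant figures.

M_n ≈ 1300 kN·m

Assume both tension and compression steel yield.
Net tension couple steel: A_s − A'_s = 5282 mm².
a = (A_s − A'_s) f_y / (0.85 f'_c b) = 2218440/(0.85 × 21.5 × 370) = 328.09 mm.
c = a/β₁ = 328.09/0.85 = 385.99 mm; ε'_s = 0.003(c − d')/c = 0.0026 ≥ f_y/E_s = 0.0021, so compression steel does yield.
M_n = (A_s − A'_s) f_y (d − a/2) + A'_s f_y (d − d') = [2218440 × (670 − 164.045) + 280560 × (670 − 53)] × 10⁻⁶ = 1122.43 + 173.11 = 1295.54 kN·m.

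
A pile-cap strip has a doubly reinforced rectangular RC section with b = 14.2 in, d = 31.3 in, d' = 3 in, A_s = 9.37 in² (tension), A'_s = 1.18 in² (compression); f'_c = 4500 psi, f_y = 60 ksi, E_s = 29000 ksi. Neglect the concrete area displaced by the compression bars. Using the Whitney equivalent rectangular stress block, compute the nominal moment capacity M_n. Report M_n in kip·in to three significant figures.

M_n ≈ 15200 kip·in

Assume both steels yield.
a = (A_s − A'_s) f_y/(0.85 f'_c b) = (9.37 − 1.18) × 60/(0.85 × 4.5 × 14.2) = 9.047 in.
c = a/β₁ = 9.047/0.825 = 10.966 in; ε'_s = 0.003(c − d')/c = 0.0022 ≥ ε_y = 0.0021, so the compression steel yields.
M_n = (A_s − A'_s) f_y (d − a/2) + A'_s f_y (d − d') = 491.4 × (31.3 − 4.5235) + 70.8 × (31.3 − 3) = 13158.0 + 2003.6 = 15161.6 kip·in.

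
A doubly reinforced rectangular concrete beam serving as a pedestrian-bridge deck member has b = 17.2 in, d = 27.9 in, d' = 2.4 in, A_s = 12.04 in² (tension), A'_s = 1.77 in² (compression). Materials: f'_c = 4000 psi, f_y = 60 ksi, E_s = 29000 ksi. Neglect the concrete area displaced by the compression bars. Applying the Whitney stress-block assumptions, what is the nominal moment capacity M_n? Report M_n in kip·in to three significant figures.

M_n ≈ 16700 kip·in

Assume both steels yield.
a = (A_s − A'_s) f_y/(0.85 f'_c b) = (12.04 − 1.77) × 60/(0.85 × 4 × 17.2) = 10.537 in.
c = a/β₁ = 10.537/0.85 = 12.396 in; ε'_s = 0.003(c − d')/c = 0.0024 ≥ ε_y = 0.0021, so the compression steel yields.
M_n = (A_s − A'_s) f_y (d − a/2) + A'_s f_y (d − d') = 616.2 × (27.9 − 5.2685) + 106.2 × (27.9 − 2.4) = 13945.5 + 2708.1 = 16653.6 kip·in.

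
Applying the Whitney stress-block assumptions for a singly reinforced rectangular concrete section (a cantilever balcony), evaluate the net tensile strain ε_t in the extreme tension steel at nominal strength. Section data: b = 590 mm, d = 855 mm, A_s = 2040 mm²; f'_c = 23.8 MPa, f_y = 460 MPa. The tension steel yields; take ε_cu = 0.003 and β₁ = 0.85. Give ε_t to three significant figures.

a = A_s f_y/(0.85 f'_c b) = 78.62 mm.
β₁ = 0.85, so c = a/β₁ = 78.62/0.85 = 92.49 mm.
From the linear strain diagram with ε_cu = 0.003: ε_t = 0.003 (d − c)/c = 0.003 × (855 − 92.49)/92.49 = 0.0247.
Since ε_t ≥ 0.005, the section is tension-controlled.

ε_t ≈ 0.0247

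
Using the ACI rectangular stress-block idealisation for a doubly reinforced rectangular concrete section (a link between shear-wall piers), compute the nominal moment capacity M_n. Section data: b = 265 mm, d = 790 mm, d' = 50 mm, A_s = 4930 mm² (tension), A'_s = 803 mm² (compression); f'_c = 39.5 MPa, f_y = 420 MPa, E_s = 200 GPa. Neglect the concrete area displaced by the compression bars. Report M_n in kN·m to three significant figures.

M_n ≈ 1450 kN·m

Assume both tension and compression steel yield.
Net tension couple steel: A_s − A'_s = 4127 mm².
a = (A_s − A'_s) f_y / (0.85 f'_c b) = 1733340/(0.85 × 39.5 × 265) = 194.81 mm.
c = a/β₁ = 194.81/0.768 = 253.66 mm; ε'_s = 0.003(c − d')/c = 0.0024 ≥ f_y/E_s = 0.0021, so compression steel does yield.
M_n = (A_s − A'_s) f_y (d − a/2) + A'_s f_y (d − d') = [1733340 × (790 − 97.405) + 337260 × (790 − 50)] × 10⁻⁶ = 1200.50 + 249.57 = 1450.07 kN·m.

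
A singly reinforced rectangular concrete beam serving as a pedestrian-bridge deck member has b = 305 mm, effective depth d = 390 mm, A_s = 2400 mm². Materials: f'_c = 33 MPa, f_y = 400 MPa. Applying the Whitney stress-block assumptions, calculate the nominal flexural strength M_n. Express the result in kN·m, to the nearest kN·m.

T = A_s f_y = 2400 × 400 = 960000 N = 960 kN.
From C = T: a = T/(0.85 f'_c b) = 960000/(0.85 × 33 × 305) = 112.21 mm.
M_n = T(d − a/2) = 960 kN × (390 − 56.105) mm = 320.54 kN·m.

M_n ≈ 321 kN·m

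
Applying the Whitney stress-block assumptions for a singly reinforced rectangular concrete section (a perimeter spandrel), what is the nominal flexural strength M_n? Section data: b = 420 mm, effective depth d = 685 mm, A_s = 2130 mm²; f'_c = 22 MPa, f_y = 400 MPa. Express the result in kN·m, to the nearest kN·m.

T = A_s f_y = 2130 × 400 = 852000 N = 852 kN.
From C = T: a = T/(0.85 f'_c b) = 852000/(0.85 × 22 × 420) = 108.48 mm.
M_n = T(d − a/2) = 852 kN × (685 − 54.24) mm = 537.41 kN·m.

M_n ≈ 537 kN·m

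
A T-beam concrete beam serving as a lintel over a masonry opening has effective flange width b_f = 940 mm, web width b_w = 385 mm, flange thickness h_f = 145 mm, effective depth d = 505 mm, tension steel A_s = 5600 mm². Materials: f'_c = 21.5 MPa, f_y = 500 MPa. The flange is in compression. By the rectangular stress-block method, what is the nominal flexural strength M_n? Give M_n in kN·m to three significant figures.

Tension: T = A_s f_y = 5600 × 500 = 2800000 N.
Try a within the flange: a = T/(0.85 f'_c b_f) = 2800000/(0.85 × 21.5 × 940) = 162.99 mm.
a = 162.99 > h_f = 145 mm: the block extends into the web. Split into flange-overhang and web parts.
C_f = 0.85 f'_c (b_f − b_w) h_f = 0.85 × 21.5 × (940 − 385) × 145 = 1470681 N.
Remaining web compression depth: a_w = (T − C_f)/(0.85 f'_c b_w) = (2800000 − 1470681)/(0.85 × 21.5 × 385) = 188.93 mm.
M_n = C_f(d − h_f/2) + (T − C_f)(d − a_w/2) = 1470681 × (505 − 72.5) + 1329319 × (505 − 94.465) = 636.07 + 545.73 = 1181.80 × 10⁶ N·mm.
M_n = 1181.80 kN·m.

M_n ≈ 1180 kN·m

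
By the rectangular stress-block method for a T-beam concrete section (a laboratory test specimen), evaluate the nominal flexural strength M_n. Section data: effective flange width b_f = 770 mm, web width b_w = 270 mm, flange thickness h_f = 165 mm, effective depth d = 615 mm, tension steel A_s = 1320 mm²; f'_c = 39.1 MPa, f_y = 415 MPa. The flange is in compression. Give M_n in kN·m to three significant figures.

M_n ≈ 331 kN·m

Tension: T = A_s f_y = 1320 × 415 = 547800 N.
Try a within the flange: a = T/(0.85 f'_c b_f) = 547800/(0.85 × 39.1 × 770) = 21.41 mm.
Since a = 21.41 ≤ h_f = 165 mm, the stress block lies entirely in the flange; analyse as a rectangular beam of width b_f.
M_n = T(d − a/2) = 547800 × (615 − 10.705) = 331.03 × 10⁶ N·mm.
M_n = 331.03 kN·m.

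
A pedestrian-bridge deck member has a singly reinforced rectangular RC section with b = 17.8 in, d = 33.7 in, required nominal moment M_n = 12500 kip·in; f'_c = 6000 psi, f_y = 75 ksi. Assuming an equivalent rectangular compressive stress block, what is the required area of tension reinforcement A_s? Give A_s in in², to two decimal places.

A_s ≈ 5.29 in²

From M_n = 0.85 f'_c a b (d − a/2):
a = d − √(d² − 2M_n/(0.85 f'_c b)) = 33.7 − √(33.7² − 2 × 12500/(0.85 × 6 × 17.8)) = 4.369 in.
A_s = 0.85 f'_c a b / f_y = 0.85 × 6 × 4.369 × 17.8 / 75 = 5.288 in².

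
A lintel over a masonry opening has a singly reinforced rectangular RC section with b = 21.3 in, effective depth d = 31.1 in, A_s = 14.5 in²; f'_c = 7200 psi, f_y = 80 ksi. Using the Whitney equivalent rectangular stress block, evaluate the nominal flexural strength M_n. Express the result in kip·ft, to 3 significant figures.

M_n ≈ 2580 kip·ft

T = A_s f_y = 14.5 × 80 = 1160 kips.
a = T/(0.85 f'_c b) = 1160/(0.85 × 7.2 × 21.3) = 8.899 in.
M_n = T(d − a/2) = 1160 × (31.1 − 4.4495) = 30914.6 kip·in = 30914.6/12 = 2576.22 kip·ft.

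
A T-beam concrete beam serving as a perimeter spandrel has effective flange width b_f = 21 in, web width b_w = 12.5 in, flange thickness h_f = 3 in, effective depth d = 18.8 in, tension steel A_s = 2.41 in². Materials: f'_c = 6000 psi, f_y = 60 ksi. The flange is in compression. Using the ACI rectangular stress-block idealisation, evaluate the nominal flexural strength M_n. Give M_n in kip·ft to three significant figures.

M_n ≈ 218 kip·ft

Tension: T = A_s f_y = 2.41 × 60 = 144.6 kips.
Try a within the flange: a = T/(0.85 f'_c b_f) = 144.6/(0.85 × 6 × 21) = 1.350 in.
Since a = 1.350 ≤ h_f = 3 in, the stress block lies entirely in the flange; analyse as a rectangular beam of width b_f.
M_n = T(d − a/2) = 144.6 × (18.8 − 0.675) = 2620.9 kip·in.
M_n = 2620.9/12 = 218.41 kip·ft.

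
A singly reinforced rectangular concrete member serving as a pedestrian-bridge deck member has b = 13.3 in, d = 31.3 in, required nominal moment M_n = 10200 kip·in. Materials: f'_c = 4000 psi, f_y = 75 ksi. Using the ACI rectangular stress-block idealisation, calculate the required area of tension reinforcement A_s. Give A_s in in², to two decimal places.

A_s ≈ 5.01 in²

From M_n = 0.85 f'_c a b (d − a/2):
a = d − √(d² − 2M_n/(0.85 f'_c b)) = 31.3 − √(31.3² − 2 × 10200/(0.85 × 4 × 13.3)) = 8.310 in.
A_s = 0.85 f'_c a b / f_y = 0.85 × 4 × 8.310 × 13.3 / 75 = 5.010 in².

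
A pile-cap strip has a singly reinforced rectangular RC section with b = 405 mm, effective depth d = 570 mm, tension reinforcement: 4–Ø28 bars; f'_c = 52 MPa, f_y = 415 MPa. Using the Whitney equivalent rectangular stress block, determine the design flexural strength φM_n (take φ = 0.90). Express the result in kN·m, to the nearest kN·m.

A_s = 4 × 616 = 2464 mm².
T = A_s f_y = 2464 × 415 = 1022560 N = 1022.56 kN.
From C = T: a = T/(0.85 f'_c b) = 1022560/(0.85 × 52 × 405) = 57.12 mm.
M_n = T(d − a/2) = 1022.56 kN × (570 − 28.56) mm = 553.65 kN·m.
φM_n = 0.90 × 553.65 = 498.29 kN·m.

φM_n ≈ 498 kN·m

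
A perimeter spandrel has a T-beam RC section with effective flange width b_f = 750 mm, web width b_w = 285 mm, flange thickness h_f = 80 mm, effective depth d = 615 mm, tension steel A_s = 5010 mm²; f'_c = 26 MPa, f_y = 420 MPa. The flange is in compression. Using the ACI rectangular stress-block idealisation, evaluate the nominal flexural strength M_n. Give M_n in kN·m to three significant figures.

Tension: T = A_s f_y = 5010 × 420 = 2104200 N.
Try a within the flange: a = T/(0.85 f'_c b_f) = 2104200/(0.85 × 26 × 750) = 126.95 mm.
a = 126.95 > h_f = 80 mm: the block extends into the web. Split into flange-overhang and web parts.
C_f = 0.85 f'_c (b_f − b_w) h_f = 0.85 × 26 × (750 − 285) × 80 = 822120 N.
Remaining web compression depth: a_w = (T − C_f)/(0.85 f'_c b_w) = (2104200 − 822120)/(0.85 × 26 × 285) = 203.55 mm.
M_n = C_f(d − h_f/2) + (T − C_f)(d − a_w/2) = 822120 × (615 − 40) + 1282080 × (615 − 101.775) = 472.72 + 658.00 = 1130.72 × 10⁶ N·mm.
M_n = 1130.72 kN·m.

M_n ≈ 1130 kN·m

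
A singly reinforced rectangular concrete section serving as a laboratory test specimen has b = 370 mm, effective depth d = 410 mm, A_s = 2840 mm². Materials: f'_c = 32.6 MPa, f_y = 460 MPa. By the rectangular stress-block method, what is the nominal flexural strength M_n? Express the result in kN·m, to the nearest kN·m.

T = A_s f_y = 2840 × 460 = 1306400 N = 1306.4 kN.
From C = T: a = T/(0.85 f'_c b) = 1306400/(0.85 × 32.6 × 370) = 127.42 mm.
M_n = T(d − a/2) = 1306.4 kN × (410 − 63.71) mm = 452.39 kN·m.

M_n ≈ 452 kN·m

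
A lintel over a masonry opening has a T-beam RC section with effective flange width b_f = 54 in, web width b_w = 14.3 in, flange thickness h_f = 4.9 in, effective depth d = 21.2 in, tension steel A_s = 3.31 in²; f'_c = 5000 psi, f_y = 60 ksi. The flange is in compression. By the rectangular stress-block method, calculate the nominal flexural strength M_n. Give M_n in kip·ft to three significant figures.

Tension: T = A_s f_y = 3.31 × 60 = 198.6 kips.
Try a within the flange: a = T/(0.85 f'_c b_f) = 198.6/(0.85 × 5 × 54) = 0.865 in.
Since a = 0.865 ≤ h_f = 4.9 in, the stress block lies entirely in the flange; analyse as a rectangular beam of width b_f.
M_n = T(d − a/2) = 198.6 × (21.2 − 0.4325) = 4124.4 kip·in.
M_n = 4124.4/12 = 343.70 kip·ft.

M_n ≈ 344 kip·ft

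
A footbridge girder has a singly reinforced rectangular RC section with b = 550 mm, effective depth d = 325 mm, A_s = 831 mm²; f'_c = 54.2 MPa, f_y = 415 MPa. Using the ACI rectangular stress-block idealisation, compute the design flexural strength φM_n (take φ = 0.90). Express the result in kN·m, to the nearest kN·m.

φM_n ≈ 99 kN·m

T = A_s f_y = 831 × 415 = 344865 N = 344.865 kN.
From C = T: a = T/(0.85 f'_c b) = 344865/(0.85 × 54.2 × 550) = 13.61 mm.
M_n = T(d − a/2) = 344.865 kN × (325 − 6.805) mm = 109.73 kN·m.
φM_n = 0.90 × 109.73 = 98.76 kN·m.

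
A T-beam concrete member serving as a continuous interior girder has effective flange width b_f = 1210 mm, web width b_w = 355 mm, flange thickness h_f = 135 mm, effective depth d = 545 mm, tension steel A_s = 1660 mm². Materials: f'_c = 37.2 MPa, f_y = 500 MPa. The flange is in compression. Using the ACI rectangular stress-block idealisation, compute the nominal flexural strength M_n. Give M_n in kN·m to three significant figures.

M_n ≈ 443 kN·m

Tension: T = A_s f_y = 1660 × 500 = 830000 N.
Try a within the flange: a = T/(0.85 f'_c b_f) = 830000/(0.85 × 37.2 × 1210) = 21.69 mm.
Since a = 21.69 ≤ h_f = 135 mm, the stress block lies entirely in the flange; analyse as a rectangular beam of width b_f.
M_n = T(d − a/2) = 830000 × (545 − 10.845) = 443.35 × 10⁶ N·mm.
M_n = 443.35 kN·m.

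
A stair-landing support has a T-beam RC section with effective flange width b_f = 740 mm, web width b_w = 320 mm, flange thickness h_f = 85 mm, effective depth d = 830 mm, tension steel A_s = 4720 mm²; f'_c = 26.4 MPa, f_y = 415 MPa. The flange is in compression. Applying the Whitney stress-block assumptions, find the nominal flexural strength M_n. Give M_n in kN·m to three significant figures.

M_n ≈ 1500 kN·m

Tension: T = A_s f_y = 4720 × 415 = 1958800 N.
Try a within the flange: a = T/(0.85 f'_c b_f) = 1958800/(0.85 × 26.4 × 740) = 117.96 mm.
a = 117.96 > h_f = 85 mm: the block extends into the web. Split into flange-overhang and web parts.
C_f = 0.85 f'_c (b_f − b_w) h_f = 0.85 × 26.4 × (740 − 320) × 85 = 801108 N.
Remaining web compression depth: a_w = (T − C_f)/(0.85 f'_c b_w) = (1958800 − 801108)/(0.85 × 26.4 × 320) = 161.22 mm.
M_n = C_f(d − h_f/2) + (T − C_f)(d − a_w/2) = 801108 × (830 − 42.5) + 1157692 × (830 − 80.61) = 630.87 + 867.56 = 1498.43 × 10⁶ N·mm.
M_n = 1498.43 kN·m.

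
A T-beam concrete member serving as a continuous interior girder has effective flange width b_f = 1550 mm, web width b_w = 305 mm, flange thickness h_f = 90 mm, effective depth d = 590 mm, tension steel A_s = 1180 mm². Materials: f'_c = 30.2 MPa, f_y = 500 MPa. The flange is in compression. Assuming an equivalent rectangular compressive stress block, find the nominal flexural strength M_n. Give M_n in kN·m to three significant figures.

Tension: T = A_s f_y = 1180 × 500 = 590000 N.
Try a within the flange: a = T/(0.85 f'_c b_f) = 590000/(0.85 × 30.2 × 1550) = 14.83 mm.
Since a = 14.83 ≤ h_f = 90 mm, the stress block lies entirely in the flange; analyse as a rectangular beam of width b_f.
M_n = T(d − a/2) = 590000 × (590 − 7.415) = 343.73 × 10⁶ N·mm.
M_n = 343.73 kN·m.

M_n ≈ 344 kN·m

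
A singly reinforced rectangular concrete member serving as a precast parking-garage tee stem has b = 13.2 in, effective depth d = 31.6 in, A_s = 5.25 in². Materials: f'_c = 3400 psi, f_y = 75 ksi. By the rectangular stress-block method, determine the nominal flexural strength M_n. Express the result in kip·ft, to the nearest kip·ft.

M_n ≈ 868 kip·ft

T = A_s f_y = 5.25 × 75 = 393.75 kips.
a = T/(0.85 f'_c b) = 393.75/(0.85 × 3.4 × 13.2) = 10.322 in.
M_n = T(d − a/2) = 393.75 × (31.6 − 5.161) = 10410.4 kip·in = 10410.4/12 = 867.53 kip·ft.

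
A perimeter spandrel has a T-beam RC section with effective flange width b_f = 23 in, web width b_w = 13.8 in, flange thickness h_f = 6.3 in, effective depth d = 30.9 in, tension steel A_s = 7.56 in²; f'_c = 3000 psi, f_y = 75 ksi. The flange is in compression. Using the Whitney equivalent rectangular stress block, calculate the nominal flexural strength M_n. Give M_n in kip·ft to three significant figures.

Tension: T = A_s f_y = 7.56 × 75 = 567 kips.
Try a within the flange: a = T/(0.85 f'_c b_f) = 567/(0.85 × 3 × 23) = 9.668 in.
a = 9.668 > h_f = 6.3 in: the block extends into the web. Split into flange-overhang and web parts.
C_f = 0.85 f'_c (b_f − b_w) h_f = 0.85 × 3 × (23 − 13.8) × 6.3 = 147.8 kips.
Remaining web compression depth: a_w = (T − C_f)/(0.85 f'_c b_w) = (567 − 147.8)/(0.85 × 3 × 13.8) = 11.912 in.
M_n = C_f(d − h_f/2) + (T − C_f)(d − a_w/2) = 147.8 × (30.9 − 3.15) + 419.2 × (30.9 − 5.956) = 4101.5 + 10456.5 = 14558.0 kip·in.
M_n = 14558.0/12 = 1213.17 kip·ft.

M_n ≈ 1210 kip·ft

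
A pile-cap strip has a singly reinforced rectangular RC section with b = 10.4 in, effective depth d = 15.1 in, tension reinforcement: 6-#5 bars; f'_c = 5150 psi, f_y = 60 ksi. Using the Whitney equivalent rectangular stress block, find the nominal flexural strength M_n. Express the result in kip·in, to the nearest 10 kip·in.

M_n ≈ 1550 kip·in

A_s = 6 × 0.31 = 1.86 in².
T = A_s f_y = 1.86 × 60 = 111.6 kips.
a = T/(0.85 f'_c b) = 111.6/(0.85 × 5.15 × 10.4) = 2.451 in.
M_n = T(d − a/2) = 111.6 × (15.1 − 1.2255) = 1548.4 kip·in.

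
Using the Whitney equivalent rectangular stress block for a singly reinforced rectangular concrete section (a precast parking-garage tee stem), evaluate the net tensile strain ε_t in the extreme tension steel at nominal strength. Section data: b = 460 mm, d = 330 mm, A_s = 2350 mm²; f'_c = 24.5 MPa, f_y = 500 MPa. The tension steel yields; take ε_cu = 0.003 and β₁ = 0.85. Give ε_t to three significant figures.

a = A_s f_y/(0.85 f'_c b) = 122.66 mm.
β₁ = 0.85, so c = a/β₁ = 122.66/0.85 = 144.31 mm.
From the linear strain diagram with ε_cu = 0.003: ε_t = 0.003 (d − c)/c = 0.003 × (330 − 144.31)/144.31 = 0.00386.
ε_t < 0.004 — the section is over-reinforced for flexure under ACI limits.

ε_t ≈ 0.00386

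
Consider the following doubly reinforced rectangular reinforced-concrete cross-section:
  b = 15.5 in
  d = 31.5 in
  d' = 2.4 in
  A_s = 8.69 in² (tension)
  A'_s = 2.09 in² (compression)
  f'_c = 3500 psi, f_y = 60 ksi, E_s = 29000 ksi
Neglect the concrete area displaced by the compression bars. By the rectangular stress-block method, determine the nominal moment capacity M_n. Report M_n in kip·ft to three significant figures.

Assume both steels yield.
a = (A_s − A'_s) f_y/(0.85 f'_c b) = (8.69 − 2.09) × 60/(0.85 × 3.5 × 15.5) = 8.588 in.
c = a/β₁ = 8.588/0.85 = 10.104 in; ε'_s = 0.003(c − d')/c = 0.0023 ≥ ε_y = 0.0021, so the compression steel yields.
M_n = (A_s − A'_s) f_y (d − a/2) + A'_s f_y (d − d') = 396 × (31.5 − 4.294) + 125.4 × (31.5 − 2.4) = 10773.6 + 3649.1 = 14422.7 kip·in = 14422.7/12 = 1201.89 kip·ft.

M_n ≈ 1200 kip·ft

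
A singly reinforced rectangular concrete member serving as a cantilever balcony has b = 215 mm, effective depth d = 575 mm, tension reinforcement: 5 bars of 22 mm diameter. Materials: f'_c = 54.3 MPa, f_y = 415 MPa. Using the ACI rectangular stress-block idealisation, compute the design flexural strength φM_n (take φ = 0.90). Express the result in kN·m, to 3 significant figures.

φM_n ≈ 380 kN·m

A_s = 5 × 380 = 1900 mm².
T = A_s f_y = 1900 × 415 = 788500 N = 788.5 kN.
From C = T: a = T/(0.85 f'_c b) = 788500/(0.85 × 54.3 × 215) = 79.46 mm.
M_n = T(d − a/2) = 788.5 kN × (575 − 39.73) mm = 422.06 kN·m.
φM_n = 0.90 × 422.06 = 379.85 kN·m.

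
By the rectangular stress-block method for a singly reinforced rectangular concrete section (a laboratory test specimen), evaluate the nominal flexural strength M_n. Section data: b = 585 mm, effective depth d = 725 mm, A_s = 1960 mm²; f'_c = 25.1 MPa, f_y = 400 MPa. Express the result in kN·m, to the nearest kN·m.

T = A_s f_y = 1960 × 400 = 784000 N = 784 kN.
From C = T: a = T/(0.85 f'_c b) = 784000/(0.85 × 25.1 × 585) = 62.82 mm.
M_n = T(d − a/2) = 784 kN × (725 − 31.41) mm = 543.77 kN·m.

M_n ≈ 544 kN·m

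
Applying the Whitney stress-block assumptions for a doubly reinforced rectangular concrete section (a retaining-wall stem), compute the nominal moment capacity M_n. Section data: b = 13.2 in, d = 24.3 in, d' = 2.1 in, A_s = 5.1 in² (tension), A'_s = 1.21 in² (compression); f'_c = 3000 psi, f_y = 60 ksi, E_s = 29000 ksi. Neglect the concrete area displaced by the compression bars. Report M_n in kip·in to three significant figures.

M_n ≈ 6470 kip·in

Assume both steels yield.
a = (A_s − A'_s) f_y/(0.85 f'_c b) = (5.1 − 1.21) × 60/(0.85 × 3 × 13.2) = 6.934 in.
c = a/β₁ = 6.934/0.85 = 8.158 in; ε'_s = 0.003(c − d')/c = 0.0022 ≥ ε_y = 0.0021, so the compression steel yields.
M_n = (A_s − A'_s) f_y (d − a/2) + A'_s f_y (d − d') = 233.4 × (24.3 − 3.467) + 72.6 × (24.3 − 2.1) = 4862.4 + 1611.7 = 6474.1 kip·in.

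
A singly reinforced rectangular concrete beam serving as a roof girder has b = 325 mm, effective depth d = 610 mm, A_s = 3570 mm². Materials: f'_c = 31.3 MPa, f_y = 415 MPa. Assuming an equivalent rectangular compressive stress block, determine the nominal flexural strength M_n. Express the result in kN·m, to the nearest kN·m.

T = A_s f_y = 3570 × 415 = 1481550 N = 1481.55 kN.
From C = T: a = T/(0.85 f'_c b) = 1481550/(0.85 × 31.3 × 325) = 171.34 mm.
M_n = T(d − a/2) = 1481.55 kN × (610 − 85.67) mm = 776.82 kN·m.

M_n ≈ 777 kN·m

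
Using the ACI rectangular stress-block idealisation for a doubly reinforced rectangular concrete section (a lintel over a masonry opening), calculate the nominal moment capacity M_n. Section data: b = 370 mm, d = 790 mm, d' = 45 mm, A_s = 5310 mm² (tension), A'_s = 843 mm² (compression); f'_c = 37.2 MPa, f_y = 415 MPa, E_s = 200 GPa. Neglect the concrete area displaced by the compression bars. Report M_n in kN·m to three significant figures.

M_n ≈ 1580 kN·m

Assume both tension and compression steel yield.
Net tension couple steel: A_s − A'_s = 4467 mm².
a = (A_s − A'_s) f_y / (0.85 f'_c b) = 1853805/(0.85 × 37.2 × 370) = 158.45 mm.
c = a/β₁ = 158.45/0.784 = 202.10 mm; ε'_s = 0.003(c − d')/c = 0.0023 ≥ f_y/E_s = 0.0021, so compression steel does yield.
M_n = (A_s − A'_s) f_y (d − a/2) + A'_s f_y (d − d') = [1853805 × (790 − 79.225) + 349845 × (790 − 45)] × 10⁻⁶ = 1317.64 + 260.63 = 1578.27 kN·m.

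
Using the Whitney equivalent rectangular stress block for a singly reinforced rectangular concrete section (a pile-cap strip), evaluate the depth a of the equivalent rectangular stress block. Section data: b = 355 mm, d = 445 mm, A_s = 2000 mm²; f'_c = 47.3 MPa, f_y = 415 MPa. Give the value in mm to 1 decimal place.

T = A_s f_y = 2000 × 415 = 830000 N = 830 kN.
Setting C = 0.85 f'_c a b equal to T: a = 830000/(0.85 × 47.3 × 355) = 58.2 mm.

a ≈ 58.2 mm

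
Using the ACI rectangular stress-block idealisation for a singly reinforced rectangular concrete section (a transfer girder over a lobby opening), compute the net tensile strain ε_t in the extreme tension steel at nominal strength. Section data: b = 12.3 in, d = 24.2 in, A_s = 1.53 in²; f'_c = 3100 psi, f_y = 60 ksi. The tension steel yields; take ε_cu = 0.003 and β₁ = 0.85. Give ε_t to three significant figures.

a = A_s f_y/(0.85 f'_c b) = 2.832 in.
β₁ = 0.85, so c = a/β₁ = 2.832/0.85 = 3.332 in.
From the linear strain diagram with ε_cu = 0.003: ε_t = 0.003 (d − c)/c = 0.003 × (24.2 − 3.332)/3.332 = 0.0188.
Since ε_t ≥ 0.005, the section is tension-controlled.

ε_t ≈ 0.0188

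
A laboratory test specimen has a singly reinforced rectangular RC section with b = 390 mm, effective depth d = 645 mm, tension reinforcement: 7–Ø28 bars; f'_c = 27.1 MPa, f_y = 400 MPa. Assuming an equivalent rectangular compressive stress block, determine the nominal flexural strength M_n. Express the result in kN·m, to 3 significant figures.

A_s = 7 × 616 = 4312 mm².
T = A_s f_y = 4312 × 400 = 1724800 N = 1724.8 kN.
From C = T: a = T/(0.85 f'_c b) = 1724800/(0.85 × 27.1 × 390) = 191.99 mm.
M_n = T(d − a/2) = 1724.8 kN × (645 − 95.995) mm = 946.92 kN·m.

M_n ≈ 947 kN·m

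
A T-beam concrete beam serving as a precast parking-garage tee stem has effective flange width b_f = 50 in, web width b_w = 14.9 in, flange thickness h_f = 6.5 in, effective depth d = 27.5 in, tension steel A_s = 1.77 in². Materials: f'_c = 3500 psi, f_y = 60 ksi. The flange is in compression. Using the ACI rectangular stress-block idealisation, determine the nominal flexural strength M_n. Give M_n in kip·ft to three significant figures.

Tension: T = A_s f_y = 1.77 × 60 = 106.2 kips.
Try a within the flange: a = T/(0.85 f'_c b_f) = 106.2/(0.85 × 3.5 × 50) = 0.714 in.
Since a = 0.714 ≤ h_f = 6.5 in, the stress block lies entirely in the flange; analyse as a rectangular beam of width b_f.
M_n = T(d − a/2) = 106.2 × (27.5 − 0.357) = 2882.6 kip·in.
M_n = 2882.6/12 = 240.22 kip·ft.

M_n ≈ 240 kip·ft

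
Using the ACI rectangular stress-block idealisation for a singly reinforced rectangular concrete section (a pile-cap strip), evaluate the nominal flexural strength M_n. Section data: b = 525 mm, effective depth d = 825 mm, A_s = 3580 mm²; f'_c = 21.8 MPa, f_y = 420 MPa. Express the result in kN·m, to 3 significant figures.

M_n ≈ 1120 kN·m

T = A_s f_y = 3580 × 420 = 1503600 N = 1503.6 kN.
From C = T: a = T/(0.85 f'_c b) = 1503600/(0.85 × 21.8 × 525) = 154.56 mm.
M_n = T(d − a/2) = 1503.6 kN × (825 − 77.28) mm = 1124.27 kN·m.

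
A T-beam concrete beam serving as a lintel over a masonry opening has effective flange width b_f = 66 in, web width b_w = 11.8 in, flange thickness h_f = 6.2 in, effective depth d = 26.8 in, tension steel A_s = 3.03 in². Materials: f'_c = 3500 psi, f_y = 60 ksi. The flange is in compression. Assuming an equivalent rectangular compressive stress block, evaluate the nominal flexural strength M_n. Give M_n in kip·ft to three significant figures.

M_n ≈ 399 kip·ft

Tension: T = A_s f_y = 3.03 × 60 = 181.8 kips.
Try a within the flange: a = T/(0.85 f'_c b_f) = 181.8/(0.85 × 3.5 × 66) = 0.926 in.
Since a = 0.926 ≤ h_f = 6.2 in, the stress block lies entirely in the flange; analyse as a rectangular beam of width b_f.
M_n = T(d − a/2) = 181.8 × (26.8 − 0.463) = 4788.1 kip·in.
M_n = 4788.1/12 = 399.01 kip·ft.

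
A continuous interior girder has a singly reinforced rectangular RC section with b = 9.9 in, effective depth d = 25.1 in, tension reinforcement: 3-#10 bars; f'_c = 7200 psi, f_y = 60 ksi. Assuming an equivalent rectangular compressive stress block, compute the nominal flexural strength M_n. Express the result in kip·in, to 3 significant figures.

A_s = 3 × 1.27 = 3.81 in².
T = A_s f_y = 3.81 × 60 = 228.6 kips.
a = T/(0.85 f'_c b) = 228.6/(0.85 × 7.2 × 9.9) = 3.773 in.
M_n = T(d − a/2) = 228.6 × (25.1 − 1.8865) = 5306.6 kip·in.

M_n ≈ 5310 kip·in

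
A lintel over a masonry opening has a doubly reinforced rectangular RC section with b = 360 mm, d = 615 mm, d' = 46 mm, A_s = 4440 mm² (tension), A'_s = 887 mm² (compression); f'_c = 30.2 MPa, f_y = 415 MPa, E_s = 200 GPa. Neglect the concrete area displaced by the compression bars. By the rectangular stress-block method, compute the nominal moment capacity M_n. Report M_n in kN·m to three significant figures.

M_n ≈ 999 kN·m

Assume both tension and compression steel yield.
Net tension couple steel: A_s − A'_s = 3553 mm².
a = (A_s − A'_s) f_y / (0.85 f'_c b) = 1474495/(0.85 × 30.2 × 360) = 159.56 mm.
c = a/β₁ = 159.56/0.834 = 191.32 mm; ε'_s = 0.003(c − d')/c = 0.0023 ≥ f_y/E_s = 0.0021, so compression steel does yield.
M_n = (A_s − A'_s) f_y (d − a/2) + A'_s f_y (d − d') = [1474495 × (615 − 79.78) + 368105 × (615 − 46)] × 10⁻⁶ = 789.18 + 209.45 = 998.63 kN·m.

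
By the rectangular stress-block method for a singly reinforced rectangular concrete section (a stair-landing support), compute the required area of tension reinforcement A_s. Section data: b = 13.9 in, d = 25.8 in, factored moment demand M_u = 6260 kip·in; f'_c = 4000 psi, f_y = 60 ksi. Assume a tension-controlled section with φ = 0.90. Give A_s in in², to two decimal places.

M_n = M_u/φ = 6260/0.90 = 6955.56 kip·in.
From M_n = 0.85 f'_c a b (d − a/2):
a = d − √(d² − 2M_n/(0.85 f'_c b)) = 25.8 − √(25.8² − 2 × 6955.56/(0.85 × 4 × 13.9)) = 6.531 in.
A_s = 0.85 f'_c a b / f_y = 0.85 × 4 × 6.531 × 13.9 / 60 = 5.144 in².

A_s ≈ 5.14 in²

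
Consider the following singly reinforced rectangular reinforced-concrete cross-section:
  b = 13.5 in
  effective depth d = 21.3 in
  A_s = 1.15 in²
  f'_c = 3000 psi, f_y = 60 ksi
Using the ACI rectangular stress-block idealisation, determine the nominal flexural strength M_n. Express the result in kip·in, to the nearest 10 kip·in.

M_n ≈ 1400 kip·in

T = A_s f_y = 1.15 × 60 = 69 kips.
a = T/(0.85 f'_c b) = 69/(0.85 × 3 × 13.5) = 2.004 in.
M_n = T(d − a/2) = 69 × (21.3 − 1.002) = 1400.6 kip·in.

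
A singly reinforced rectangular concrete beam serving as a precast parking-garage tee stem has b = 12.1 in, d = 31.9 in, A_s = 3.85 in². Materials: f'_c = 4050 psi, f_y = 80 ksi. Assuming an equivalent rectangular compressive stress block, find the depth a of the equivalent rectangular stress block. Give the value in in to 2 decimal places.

T = A_s f_y = 3.85 × 80 = 308 kips.
a = T/(0.85 f'_c b) = 308/(0.85 × 4.05 × 12.1) = 7.39 in.

a ≈ 7.39 in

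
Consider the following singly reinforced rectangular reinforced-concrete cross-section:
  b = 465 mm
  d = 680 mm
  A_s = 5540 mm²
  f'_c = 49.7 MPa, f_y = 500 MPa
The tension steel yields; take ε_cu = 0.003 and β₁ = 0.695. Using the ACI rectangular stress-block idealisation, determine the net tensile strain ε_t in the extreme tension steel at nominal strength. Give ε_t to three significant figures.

a = A_s f_y/(0.85 f'_c b) = 141.01 mm.
β₁ = 0.695, so c = a/β₁ = 141.01/0.695 = 202.89 mm.
From the linear strain diagram with ε_cu = 0.003: ε_t = 0.003 (d − c)/c = 0.003 × (680 − 202.89)/202.89 = 0.00705.
Since ε_t ≥ 0.005, the section is tension-controlled.

ε_t ≈ 0.00705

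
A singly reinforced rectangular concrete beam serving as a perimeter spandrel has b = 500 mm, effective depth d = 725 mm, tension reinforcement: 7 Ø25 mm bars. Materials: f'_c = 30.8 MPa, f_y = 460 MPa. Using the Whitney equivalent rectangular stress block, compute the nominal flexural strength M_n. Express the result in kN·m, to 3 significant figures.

M_n ≈ 1050 kN·m

A_s = 7 × 491 = 3437 mm².
T = A_s f_y = 3437 × 460 = 1581020 N = 1581.02 kN.
From C = T: a = T/(0.85 f'_c b) = 1581020/(0.85 × 30.8 × 500) = 120.78 mm.
M_n = T(d − a/2) = 1581.02 kN × (725 − 60.39) mm = 1050.76 kN·m.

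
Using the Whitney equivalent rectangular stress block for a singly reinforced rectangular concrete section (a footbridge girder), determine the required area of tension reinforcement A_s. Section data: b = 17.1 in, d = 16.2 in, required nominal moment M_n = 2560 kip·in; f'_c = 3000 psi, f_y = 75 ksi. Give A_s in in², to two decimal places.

A_s ≈ 2.42 in²

From M_n = 0.85 f'_c a b (d − a/2):
a = d − √(d² − 2M_n/(0.85 f'_c b)) = 16.2 − √(16.2² − 2 × 2560/(0.85 × 3 × 17.1)) = 4.157 in.
A_s = 0.85 f'_c a b / f_y = 0.85 × 3 × 4.157 × 17.1 / 75 = 2.417 in².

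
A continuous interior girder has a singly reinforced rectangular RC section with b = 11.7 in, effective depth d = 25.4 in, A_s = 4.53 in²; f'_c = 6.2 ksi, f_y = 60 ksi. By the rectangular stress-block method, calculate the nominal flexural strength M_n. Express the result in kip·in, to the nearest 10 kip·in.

M_n ≈ 6300 kip·in

T = A_s f_y = 4.53 × 60 = 271.8 kips.
a = T/(0.85 f'_c b) = 271.8/(0.85 × 6.2 × 11.7) = 4.408 in.
M_n = T(d − a/2) = 271.8 × (25.4 − 2.204) = 6304.7 kip·in.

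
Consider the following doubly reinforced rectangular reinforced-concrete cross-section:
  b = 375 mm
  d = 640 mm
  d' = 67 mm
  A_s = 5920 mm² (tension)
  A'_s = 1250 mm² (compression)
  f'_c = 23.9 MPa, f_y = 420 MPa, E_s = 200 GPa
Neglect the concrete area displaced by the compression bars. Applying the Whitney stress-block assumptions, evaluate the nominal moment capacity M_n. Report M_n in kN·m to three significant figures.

Assume both tension and compression steel yield.
Net tension couple steel: A_s − A'_s = 4670 mm².
a = (A_s − A'_s) f_y / (0.85 f'_c b) = 1961400/(0.85 × 23.9 × 375) = 257.46 mm.
c = a/β₁ = 257.46/0.85 = 302.89 mm; ε'_s = 0.003(c − d')/c = 0.0023 ≥ f_y/E_s = 0.0021, so compression steel does yield.
M_n = (A_s − A'_s) f_y (d − a/2) + A'_s f_y (d − d') = [1961400 × (640 − 128.73) + 525000 × (640 − 67)] × 10⁻⁶ = 1002.80 + 300.83 = 1303.63 kN·m.

M_n ≈ 1300 kN·m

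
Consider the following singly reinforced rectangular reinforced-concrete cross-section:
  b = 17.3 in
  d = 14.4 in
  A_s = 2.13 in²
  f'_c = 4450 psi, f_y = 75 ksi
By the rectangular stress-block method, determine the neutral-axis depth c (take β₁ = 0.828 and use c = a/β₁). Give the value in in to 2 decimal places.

c ≈ 2.95 in

T = A_s f_y = 2.13 × 75 = 159.75 kips.
a = T/(0.85 f'_c b) = 159.75/(0.85 × 4.45 × 17.3) = 2.4413 in.
With β₁ = 0.828, c = a/β₁ = 2.4413/0.828 = 2.95 in.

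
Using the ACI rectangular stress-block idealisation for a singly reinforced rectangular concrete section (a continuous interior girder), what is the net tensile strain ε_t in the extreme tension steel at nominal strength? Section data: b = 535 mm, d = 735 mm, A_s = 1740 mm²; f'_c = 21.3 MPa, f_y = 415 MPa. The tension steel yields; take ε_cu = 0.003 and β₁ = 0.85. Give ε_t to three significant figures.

a = A_s f_y/(0.85 f'_c b) = 74.55 mm.
β₁ = 0.85, so c = a/β₁ = 74.55/0.85 = 87.71 mm.
From the linear strain diagram with ε_cu = 0.003: ε_t = 0.003 (d − c)/c = 0.003 × (735 − 87.71)/87.71 = 0.0221.
Since ε_t ≥ 0.005, the section is tension-controlled.

ε_t ≈ 0.0221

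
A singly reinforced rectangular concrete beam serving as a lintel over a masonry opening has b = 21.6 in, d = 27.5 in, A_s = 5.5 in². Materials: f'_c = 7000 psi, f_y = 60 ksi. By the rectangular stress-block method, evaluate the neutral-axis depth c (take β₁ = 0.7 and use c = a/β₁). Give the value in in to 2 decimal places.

c ≈ 3.67 in

T = A_s f_y = 5.5 × 60 = 330 kips.
a = T/(0.85 f'_c b) = 330/(0.85 × 7 × 21.6) = 2.5677 in.
With β₁ = 0.7, c = a/β₁ = 2.5677/0.7 = 3.67 in.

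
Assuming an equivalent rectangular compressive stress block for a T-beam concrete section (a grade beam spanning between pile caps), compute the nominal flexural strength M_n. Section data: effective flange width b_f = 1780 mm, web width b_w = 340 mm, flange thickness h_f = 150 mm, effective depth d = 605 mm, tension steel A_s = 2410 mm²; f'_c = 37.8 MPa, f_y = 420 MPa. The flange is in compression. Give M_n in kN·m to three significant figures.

M_n ≈ 603 kN·m

Tension: T = A_s f_y = 2410 × 420 = 1012200 N.
Try a within the flange: a = T/(0.85 f'_c b_f) = 1012200/(0.85 × 37.8 × 1780) = 17.70 mm.
Since a = 17.70 ≤ h_f = 150 mm, the stress block lies entirely in the flange; analyse as a rectangular beam of width b_f.
M_n = T(d − a/2) = 1012200 × (605 − 8.85) = 603.42 × 10⁶ N·mm.
M_n = 603.42 kN·m.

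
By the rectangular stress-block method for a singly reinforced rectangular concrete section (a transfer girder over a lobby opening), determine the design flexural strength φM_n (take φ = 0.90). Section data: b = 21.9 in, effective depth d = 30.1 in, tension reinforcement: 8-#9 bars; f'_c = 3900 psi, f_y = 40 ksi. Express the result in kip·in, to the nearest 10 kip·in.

φM_n ≈ 8030 kip·in

A_s = 8 × 1 = 8 in².
T = A_s f_y = 8 × 40 = 320 kips.
a = T/(0.85 f'_c b) = 320/(0.85 × 3.9 × 21.9) = 4.408 in.
M_n = T(d − a/2) = 320 × (30.1 − 2.204) = 8926.7 kip·in.
φM_n = 0.90 × 8926.7 = 8034.0 kip·in.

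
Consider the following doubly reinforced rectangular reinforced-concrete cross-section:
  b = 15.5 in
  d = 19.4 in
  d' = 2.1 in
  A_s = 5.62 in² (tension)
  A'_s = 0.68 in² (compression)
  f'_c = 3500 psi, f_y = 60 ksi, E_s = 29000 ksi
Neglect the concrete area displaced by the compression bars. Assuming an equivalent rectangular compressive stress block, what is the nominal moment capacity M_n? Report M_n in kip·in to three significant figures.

Assume both steels yield.
a = (A_s − A'_s) f_y/(0.85 f'_c b) = (5.62 − 0.68) × 60/(0.85 × 3.5 × 15.5) = 6.428 in.
c = a/β₁ = 6.428/0.85 = 7.562 in; ε'_s = 0.003(c − d')/c = 0.0022 ≥ ε_y = 0.0021, so the compression steel yields.
M_n = (A_s − A'_s) f_y (d − a/2) + A'_s f_y (d − d') = 296.4 × (19.4 − 3.214) + 40.8 × (19.4 − 2.1) = 4797.5 + 705.8 = 5503.3 kip·in.

M_n ≈ 5500 kip·in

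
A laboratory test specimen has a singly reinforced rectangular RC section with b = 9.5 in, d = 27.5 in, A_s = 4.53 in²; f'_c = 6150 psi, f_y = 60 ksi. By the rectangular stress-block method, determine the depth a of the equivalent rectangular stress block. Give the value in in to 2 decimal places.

T = A_s f_y = 4.53 × 60 = 271.8 kips.
a = T/(0.85 f'_c b) = 271.8/(0.85 × 6.15 × 9.5) = 5.47 in.

a ≈ 5.47 in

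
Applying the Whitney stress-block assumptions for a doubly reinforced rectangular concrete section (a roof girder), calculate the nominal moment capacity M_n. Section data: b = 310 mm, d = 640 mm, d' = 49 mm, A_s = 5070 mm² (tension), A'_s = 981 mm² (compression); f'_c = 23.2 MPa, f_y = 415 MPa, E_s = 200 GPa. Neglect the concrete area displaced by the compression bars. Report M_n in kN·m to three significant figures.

M_n ≈ 1090 kN·m

Assume both tension and compression steel yield.
Net tension couple steel: A_s − A'_s = 4089 mm².
a = (A_s − A'_s) f_y / (0.85 f'_c b) = 1696935/(0.85 × 23.2 × 310) = 277.59 mm.
c = a/β₁ = 277.59/0.85 = 326.58 mm; ε'_s = 0.003(c − d')/c = 0.0025 ≥ f_y/E_s = 0.0021, so compression steel does yield.
M_n = (A_s − A'_s) f_y (d − a/2) + A'_s f_y (d − d') = [1696935 × (640 − 138.795) + 407115 × (640 − 49)] × 10⁻⁶ = 850.51 + 240.60 = 1091.11 kN·m.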